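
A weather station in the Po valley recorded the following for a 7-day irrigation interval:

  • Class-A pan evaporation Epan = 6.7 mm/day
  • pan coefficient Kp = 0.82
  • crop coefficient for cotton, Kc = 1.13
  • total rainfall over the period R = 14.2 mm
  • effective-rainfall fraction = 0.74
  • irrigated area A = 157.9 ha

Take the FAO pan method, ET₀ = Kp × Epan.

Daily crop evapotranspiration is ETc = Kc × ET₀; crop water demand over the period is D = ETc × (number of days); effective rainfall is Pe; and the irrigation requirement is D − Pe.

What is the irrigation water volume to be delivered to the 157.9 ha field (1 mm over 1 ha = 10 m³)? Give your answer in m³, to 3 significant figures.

ET₀ = 0.82 × 6.7 = 5.4940 mm/d
ETc = Kc × ET₀ = 1.13 × 5.4940 = 6.2082 mm/d
Crop demand D = ETc × 7 d = 6.2082 × 7 = 43.457 mm
Pe = 0.74 × 14.2 = 10.508 mm
D − Pe = 43.457 − 10.508 = 32.949 mm
Volume = 32.949 mm × 157.9 ha × 10 = 52026.5 m³

52000 m³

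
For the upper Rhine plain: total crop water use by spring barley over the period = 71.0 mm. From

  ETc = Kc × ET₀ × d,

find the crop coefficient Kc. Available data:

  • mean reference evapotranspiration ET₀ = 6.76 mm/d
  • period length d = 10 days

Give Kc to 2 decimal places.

ETc = Kc × ET₀ × d  ⇒  Kc = ETc / (ET₀ × d)
Kc = 71.0 / (6.76 × 10) = 71.0 / 67.60 = 1.0503

1.05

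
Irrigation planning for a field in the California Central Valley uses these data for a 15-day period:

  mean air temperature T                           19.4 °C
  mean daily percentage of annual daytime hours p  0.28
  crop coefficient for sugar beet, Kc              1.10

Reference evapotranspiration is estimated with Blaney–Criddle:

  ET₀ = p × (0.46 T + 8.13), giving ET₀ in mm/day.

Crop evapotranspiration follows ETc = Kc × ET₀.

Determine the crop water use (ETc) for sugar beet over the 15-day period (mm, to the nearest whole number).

ET₀ = 0.28 × (0.46 × 19.4 + 8.13) = 0.28 × 17.054 = 4.7751 mm/d
ETc = Kc × ET₀ = 1.10 × 4.7751 = 5.2526 mm/d
Over 15 days: 5.2526 × 15 = 78.789 mm

79 mm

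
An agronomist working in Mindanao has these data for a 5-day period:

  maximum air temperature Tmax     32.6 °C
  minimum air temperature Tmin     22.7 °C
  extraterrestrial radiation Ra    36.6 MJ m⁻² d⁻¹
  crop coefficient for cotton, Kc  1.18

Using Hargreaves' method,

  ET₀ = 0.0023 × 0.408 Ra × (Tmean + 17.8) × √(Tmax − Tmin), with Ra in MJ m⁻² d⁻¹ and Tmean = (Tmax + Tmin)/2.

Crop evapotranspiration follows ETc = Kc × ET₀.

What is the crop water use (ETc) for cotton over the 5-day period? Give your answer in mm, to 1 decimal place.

29.0 mm

Tmean = (32.6 + 22.7)/2 = 27.65 °C
0.408 Ra = 0.408 × 36.6 = 14.9328 mm/d equivalent
ET₀ = 0.0023 × 14.9328 × (27.65 + 17.8) × √9.9 = 0.0023 × 14.9328 × 45.45 × 3.1464 = 4.9115 mm/d
ETc = Kc × ET₀ = 1.18 × 4.9115 = 5.7956 mm/d
Over 5 days: 5.7956 × 5 = 28.978 mm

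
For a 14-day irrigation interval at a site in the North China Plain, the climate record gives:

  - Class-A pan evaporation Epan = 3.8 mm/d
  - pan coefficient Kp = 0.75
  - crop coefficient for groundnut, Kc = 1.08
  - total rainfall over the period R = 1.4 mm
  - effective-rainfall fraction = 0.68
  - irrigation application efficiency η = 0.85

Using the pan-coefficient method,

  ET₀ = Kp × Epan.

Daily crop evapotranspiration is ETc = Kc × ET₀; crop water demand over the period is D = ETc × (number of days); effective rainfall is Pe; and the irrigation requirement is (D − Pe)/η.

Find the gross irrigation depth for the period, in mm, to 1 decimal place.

49.6 mm

ET₀ = 0.75 × 3.8 = 2.8500 mm/d
ETc = Kc × ET₀ = 1.08 × 2.8500 = 3.0780 mm/d
Crop demand D = ETc × 14 d = 3.0780 × 14 = 43.092 mm
Pe = 0.68 × 1.4 = 0.952 mm
D − Pe = 43.092 − 0.952 = 42.140 mm
Gross irrigation = 42.140 / 0.85 = 49.576 mm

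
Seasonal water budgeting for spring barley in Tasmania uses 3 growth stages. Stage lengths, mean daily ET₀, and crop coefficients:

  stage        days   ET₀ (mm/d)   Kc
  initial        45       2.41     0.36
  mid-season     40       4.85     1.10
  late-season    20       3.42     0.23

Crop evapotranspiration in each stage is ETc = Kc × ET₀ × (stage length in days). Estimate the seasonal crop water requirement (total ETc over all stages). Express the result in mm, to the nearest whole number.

268 mm

initial: 0.36 × 2.41 × 45 = 39.04 mm
mid-season: 1.10 × 4.85 × 40 = 213.40 mm
late-season: 0.23 × 3.42 × 20 = 15.73 mm
Seasonal total = 268.17 mm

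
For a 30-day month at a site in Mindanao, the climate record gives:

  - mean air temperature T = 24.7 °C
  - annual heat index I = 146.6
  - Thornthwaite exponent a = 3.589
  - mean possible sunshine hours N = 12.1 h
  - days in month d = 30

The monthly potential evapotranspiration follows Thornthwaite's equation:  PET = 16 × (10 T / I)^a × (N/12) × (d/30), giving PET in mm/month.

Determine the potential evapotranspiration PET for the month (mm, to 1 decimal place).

10T/I = 10 × 24.7 / 146.6 = 1.6849
(10T/I)^a = 1.6849^3.589 = 6.5039
Uncorrected PET = 16 × 6.5039 = 104.062 mm
Correction = (N/12)(d/30) = (12.1/12)(30/30) = 1.0083
PET = 104.062 × 1.0083 = 104.926 mm/month

104.9 mm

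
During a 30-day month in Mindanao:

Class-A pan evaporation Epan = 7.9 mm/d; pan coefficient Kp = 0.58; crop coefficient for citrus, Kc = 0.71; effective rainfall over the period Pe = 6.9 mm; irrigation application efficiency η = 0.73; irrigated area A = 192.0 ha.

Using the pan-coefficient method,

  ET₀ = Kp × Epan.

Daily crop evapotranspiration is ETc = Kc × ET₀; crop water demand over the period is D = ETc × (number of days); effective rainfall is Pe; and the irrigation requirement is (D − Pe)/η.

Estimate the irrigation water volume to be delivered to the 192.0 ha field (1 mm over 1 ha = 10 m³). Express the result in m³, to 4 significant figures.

238500 m³

ET₀ = 0.58 × 7.9 = 4.5820 mm/d
ETc = Kc × ET₀ = 0.71 × 4.5820 = 3.2532 mm/d
Crop demand D = ETc × 30 d = 3.2532 × 30 = 97.596 mm
D − Pe = 97.596 − 6.9 = 90.696 mm
Gross irrigation = 90.696 / 0.73 = 124.241 mm
Volume = 124.241 mm × 192.0 ha × 10 = 238542.7 m³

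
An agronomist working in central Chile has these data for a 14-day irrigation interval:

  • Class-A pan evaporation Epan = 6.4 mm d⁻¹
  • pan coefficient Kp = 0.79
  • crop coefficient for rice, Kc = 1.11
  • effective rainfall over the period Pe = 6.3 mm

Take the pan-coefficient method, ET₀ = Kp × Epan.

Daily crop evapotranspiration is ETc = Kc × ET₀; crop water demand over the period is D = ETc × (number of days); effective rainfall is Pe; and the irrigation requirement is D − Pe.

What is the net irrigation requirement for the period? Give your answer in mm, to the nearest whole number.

72 mm

ET₀ = 0.79 × 6.4 = 5.0560 mm/d
ETc = Kc × ET₀ = 1.11 × 5.0560 = 5.6122 mm/d
Crop demand D = ETc × 14 d = 5.6122 × 14 = 78.571 mm
D − Pe = 78.571 − 6.3 = 72.271 mm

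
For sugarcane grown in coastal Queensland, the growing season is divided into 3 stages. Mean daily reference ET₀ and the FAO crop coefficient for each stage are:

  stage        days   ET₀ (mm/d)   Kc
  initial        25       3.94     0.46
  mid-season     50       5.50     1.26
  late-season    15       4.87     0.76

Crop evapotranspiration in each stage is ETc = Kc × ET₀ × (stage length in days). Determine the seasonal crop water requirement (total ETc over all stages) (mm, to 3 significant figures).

447 mm

initial: 0.46 × 3.94 × 25 = 45.31 mm
mid-season: 1.26 × 5.50 × 50 = 346.50 mm
late-season: 0.76 × 4.87 × 15 = 55.52 mm
Seasonal total = 447.33 mm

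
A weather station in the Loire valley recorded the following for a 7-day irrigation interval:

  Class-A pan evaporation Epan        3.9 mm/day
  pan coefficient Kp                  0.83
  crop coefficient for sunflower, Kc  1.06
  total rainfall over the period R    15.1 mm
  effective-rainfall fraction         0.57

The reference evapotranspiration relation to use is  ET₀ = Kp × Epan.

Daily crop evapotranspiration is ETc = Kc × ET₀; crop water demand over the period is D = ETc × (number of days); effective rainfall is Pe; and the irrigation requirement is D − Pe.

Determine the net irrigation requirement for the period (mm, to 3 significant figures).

15.4 mm

ET₀ = 0.83 × 3.9 = 3.2370 mm/d
ETc = Kc × ET₀ = 1.06 × 3.2370 = 3.4312 mm/d
Crop demand D = ETc × 7 d = 3.4312 × 7 = 24.018 mm
Pe = 0.57 × 15.1 = 8.607 mm
D − Pe = 24.018 − 8.607 = 15.411 mm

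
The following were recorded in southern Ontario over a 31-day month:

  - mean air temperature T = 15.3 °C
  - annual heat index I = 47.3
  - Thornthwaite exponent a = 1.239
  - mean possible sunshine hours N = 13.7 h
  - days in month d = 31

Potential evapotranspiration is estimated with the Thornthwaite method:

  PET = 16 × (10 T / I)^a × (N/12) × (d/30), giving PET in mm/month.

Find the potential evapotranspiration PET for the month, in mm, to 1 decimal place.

80.8 mm

10T/I = 10 × 15.3 / 47.3 = 3.2347
(10T/I)^a = 3.2347^1.239 = 4.2824
Uncorrected PET = 16 × 4.2824 = 68.518 mm
Correction = (N/12)(d/30) = (13.7/12)(31/30) = 1.1797
PET = 68.518 × 1.1797 = 80.831 mm/month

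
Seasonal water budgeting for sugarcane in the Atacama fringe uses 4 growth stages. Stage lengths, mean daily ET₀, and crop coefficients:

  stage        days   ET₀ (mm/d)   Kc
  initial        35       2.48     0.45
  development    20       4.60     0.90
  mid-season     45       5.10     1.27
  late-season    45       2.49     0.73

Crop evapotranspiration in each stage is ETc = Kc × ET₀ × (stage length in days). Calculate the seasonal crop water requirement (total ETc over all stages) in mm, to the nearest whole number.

initial: 0.45 × 2.48 × 35 = 39.06 mm
development: 0.90 × 4.60 × 20 = 82.80 mm
mid-season: 1.27 × 5.10 × 45 = 291.47 mm
late-season: 0.73 × 2.49 × 45 = 81.80 mm
Seasonal total = 495.13 mm

495 mm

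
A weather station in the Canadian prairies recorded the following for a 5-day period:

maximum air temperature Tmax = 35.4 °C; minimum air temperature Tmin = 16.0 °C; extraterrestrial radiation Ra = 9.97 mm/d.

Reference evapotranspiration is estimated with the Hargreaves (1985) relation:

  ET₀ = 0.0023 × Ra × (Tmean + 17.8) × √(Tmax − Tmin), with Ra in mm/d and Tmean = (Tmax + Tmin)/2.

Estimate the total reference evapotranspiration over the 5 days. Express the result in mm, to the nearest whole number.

Tmean = (35.4 + 16.0)/2 = 25.70 °C
ET₀ = 0.0023 × 9.97 × (25.70 + 17.8) × √19.4 = 0.0023 × 9.97 × 43.50 × 4.4045 = 4.3935 mm/d
Over 5 days: 4.3935 × 5 = 21.968 mm

22 mm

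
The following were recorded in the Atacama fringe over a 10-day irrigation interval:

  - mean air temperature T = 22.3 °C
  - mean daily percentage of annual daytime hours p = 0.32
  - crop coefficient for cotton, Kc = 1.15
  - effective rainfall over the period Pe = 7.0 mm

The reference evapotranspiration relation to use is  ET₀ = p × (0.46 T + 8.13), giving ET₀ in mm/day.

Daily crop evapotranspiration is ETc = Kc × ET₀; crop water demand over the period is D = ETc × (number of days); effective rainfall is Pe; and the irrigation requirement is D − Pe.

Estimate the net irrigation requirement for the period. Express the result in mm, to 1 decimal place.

ET₀ = 0.32 × (0.46 × 22.3 + 8.13) = 0.32 × 18.388 = 5.8842 mm/d
ETc = Kc × ET₀ = 1.15 × 5.8842 = 6.7668 mm/d
Crop demand D = ETc × 10 d = 6.7668 × 10 = 67.668 mm
D − Pe = 67.668 − 7.0 = 60.668 mm

60.7 mm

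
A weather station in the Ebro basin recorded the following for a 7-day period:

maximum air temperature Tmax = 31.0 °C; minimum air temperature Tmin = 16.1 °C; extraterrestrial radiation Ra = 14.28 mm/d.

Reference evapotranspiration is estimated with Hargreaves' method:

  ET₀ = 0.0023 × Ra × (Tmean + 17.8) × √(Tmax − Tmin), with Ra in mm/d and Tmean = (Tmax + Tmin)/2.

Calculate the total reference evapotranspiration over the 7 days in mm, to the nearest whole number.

Tmean = (31.0 + 16.1)/2 = 23.55 °C
ET₀ = 0.0023 × 14.28 × (23.55 + 17.8) × √14.9 = 0.0023 × 14.28 × 41.35 × 3.8601 = 5.2424 mm/d
Over 7 days: 5.2424 × 7 = 36.697 mm

37 mm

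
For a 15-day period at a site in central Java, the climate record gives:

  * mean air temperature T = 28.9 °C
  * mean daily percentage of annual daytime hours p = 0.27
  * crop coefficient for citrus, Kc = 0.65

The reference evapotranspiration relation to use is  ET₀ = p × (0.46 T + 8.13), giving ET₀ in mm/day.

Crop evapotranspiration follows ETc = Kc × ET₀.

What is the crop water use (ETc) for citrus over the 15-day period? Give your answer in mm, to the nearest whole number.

56 mm

ET₀ = 0.27 × (0.46 × 28.9 + 8.13) = 0.27 × 21.424 = 5.7845 mm/d
ETc = Kc × ET₀ = 0.65 × 5.7845 = 3.7599 mm/d
Over 15 days: 3.7599 × 15 = 56.399 mm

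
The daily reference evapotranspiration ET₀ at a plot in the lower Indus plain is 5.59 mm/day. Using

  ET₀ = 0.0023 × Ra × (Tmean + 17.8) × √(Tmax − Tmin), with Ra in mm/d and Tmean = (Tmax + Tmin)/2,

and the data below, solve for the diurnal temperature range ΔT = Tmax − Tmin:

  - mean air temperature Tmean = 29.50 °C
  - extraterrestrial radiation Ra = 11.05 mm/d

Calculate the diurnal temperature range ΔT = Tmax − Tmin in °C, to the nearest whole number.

√ΔT = ET₀ / [0.0023 × Ra × (Tmean+17.8)] = 5.59 / (0.0023 × 11.05 × 47.30) = 4.6501
ΔT = 4.6501² = 21.623 °C

22 °C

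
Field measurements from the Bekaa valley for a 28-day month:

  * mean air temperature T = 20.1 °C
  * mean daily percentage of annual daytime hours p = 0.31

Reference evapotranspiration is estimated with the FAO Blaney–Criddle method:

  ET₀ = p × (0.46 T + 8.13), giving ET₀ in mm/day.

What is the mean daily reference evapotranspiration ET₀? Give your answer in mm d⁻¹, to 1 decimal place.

5.4 mm d⁻¹

ET₀ = 0.31 × (0.46 × 20.1 + 8.13) = 0.31 × 17.376 = 5.3866 mm/d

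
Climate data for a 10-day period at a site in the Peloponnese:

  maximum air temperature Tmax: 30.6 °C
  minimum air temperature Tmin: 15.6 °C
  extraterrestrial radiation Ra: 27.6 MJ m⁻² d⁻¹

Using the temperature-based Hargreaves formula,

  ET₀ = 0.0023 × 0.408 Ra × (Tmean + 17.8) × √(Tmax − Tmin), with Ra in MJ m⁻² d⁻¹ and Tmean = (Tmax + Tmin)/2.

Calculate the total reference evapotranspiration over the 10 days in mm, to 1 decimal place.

41.0 mm

Tmean = (30.6 + 15.6)/2 = 23.10 °C
0.408 Ra = 0.408 × 27.6 = 11.2608 mm/d equivalent
ET₀ = 0.0023 × 11.2608 × (23.10 + 17.8) × √15.0 = 0.0023 × 11.2608 × 40.90 × 3.8730 = 4.1027 mm/d
Over 10 days: 4.1027 × 10 = 41.027 mm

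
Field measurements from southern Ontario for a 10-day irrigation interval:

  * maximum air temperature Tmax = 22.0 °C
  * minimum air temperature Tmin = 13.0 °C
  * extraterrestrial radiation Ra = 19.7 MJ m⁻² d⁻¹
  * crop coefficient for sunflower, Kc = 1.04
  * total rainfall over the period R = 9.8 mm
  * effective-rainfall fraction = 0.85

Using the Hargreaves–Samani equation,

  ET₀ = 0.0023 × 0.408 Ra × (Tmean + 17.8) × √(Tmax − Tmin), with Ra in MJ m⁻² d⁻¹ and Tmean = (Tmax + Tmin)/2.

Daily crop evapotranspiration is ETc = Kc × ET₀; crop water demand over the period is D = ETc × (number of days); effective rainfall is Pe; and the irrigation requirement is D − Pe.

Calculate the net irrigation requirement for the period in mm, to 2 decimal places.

Tmean = (22.0 + 13.0)/2 = 17.50 °C
0.408 Ra = 0.408 × 19.7 = 8.0376 mm/d equivalent
ET₀ = 0.0023 × 8.0376 × (17.50 + 17.8) × √9.0 = 0.0023 × 8.0376 × 35.30 × 3.0000 = 1.9577 mm/d
ETc = Kc × ET₀ = 1.04 × 1.9577 = 2.0360 mm/d
Crop demand D = ETc × 10 d = 2.0360 × 10 = 20.360 mm
Pe = 0.85 × 9.8 = 8.330 mm
D − Pe = 20.360 − 8.330 = 12.030 mm

12.03 mm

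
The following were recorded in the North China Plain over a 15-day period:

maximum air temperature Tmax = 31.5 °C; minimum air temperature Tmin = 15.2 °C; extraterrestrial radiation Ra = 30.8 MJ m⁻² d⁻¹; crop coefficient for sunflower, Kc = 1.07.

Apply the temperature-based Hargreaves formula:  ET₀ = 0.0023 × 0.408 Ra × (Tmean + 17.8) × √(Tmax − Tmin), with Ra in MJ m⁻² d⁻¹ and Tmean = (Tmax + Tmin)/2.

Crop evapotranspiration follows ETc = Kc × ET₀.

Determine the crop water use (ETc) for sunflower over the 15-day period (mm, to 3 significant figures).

Tmean = (31.5 + 15.2)/2 = 23.35 °C
0.408 Ra = 0.408 × 30.8 = 12.5664 mm/d equivalent
ET₀ = 0.0023 × 12.5664 × (23.35 + 17.8) × √16.3 = 0.0023 × 12.5664 × 41.15 × 4.0373 = 4.8018 mm/d
ETc = Kc × ET₀ = 1.07 × 4.8018 = 5.1379 mm/d
Over 15 days: 5.1379 × 15 = 77.069 mm

77.1 mm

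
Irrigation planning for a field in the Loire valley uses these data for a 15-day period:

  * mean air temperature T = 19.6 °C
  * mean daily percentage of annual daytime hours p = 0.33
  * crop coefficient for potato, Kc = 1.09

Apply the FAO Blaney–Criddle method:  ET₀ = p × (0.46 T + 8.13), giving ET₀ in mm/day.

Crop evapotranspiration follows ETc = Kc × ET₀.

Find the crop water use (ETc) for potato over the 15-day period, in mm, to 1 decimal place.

ET₀ = 0.33 × (0.46 × 19.6 + 8.13) = 0.33 × 17.146 = 5.6582 mm/d
ETc = Kc × ET₀ = 1.09 × 5.6582 = 6.1674 mm/d
Over 15 days: 6.1674 × 15 = 92.511 mm

92.5 mm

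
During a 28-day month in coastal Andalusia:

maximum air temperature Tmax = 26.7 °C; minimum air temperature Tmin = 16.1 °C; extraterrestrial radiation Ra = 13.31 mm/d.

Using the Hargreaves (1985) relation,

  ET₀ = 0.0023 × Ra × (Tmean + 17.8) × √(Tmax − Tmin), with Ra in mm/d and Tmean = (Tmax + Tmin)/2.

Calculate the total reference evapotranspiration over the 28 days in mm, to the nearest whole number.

109 mm

Tmean = (26.7 + 16.1)/2 = 21.40 °C
ET₀ = 0.0023 × 13.31 × (21.40 + 17.8) × √10.6 = 0.0023 × 13.31 × 39.20 × 3.2558 = 3.9071 mm/d
Over 28 days: 3.9071 × 28 = 109.399 mm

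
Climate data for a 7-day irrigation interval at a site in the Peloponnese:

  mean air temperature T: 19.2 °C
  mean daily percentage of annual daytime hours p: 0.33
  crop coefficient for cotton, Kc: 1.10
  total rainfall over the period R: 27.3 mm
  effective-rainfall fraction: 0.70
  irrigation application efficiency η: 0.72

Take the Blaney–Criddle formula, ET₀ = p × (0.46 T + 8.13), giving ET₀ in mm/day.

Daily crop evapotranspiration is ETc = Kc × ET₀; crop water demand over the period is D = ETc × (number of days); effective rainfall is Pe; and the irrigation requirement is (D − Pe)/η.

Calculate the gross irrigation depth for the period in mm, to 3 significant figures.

ET₀ = 0.33 × (0.46 × 19.2 + 8.13) = 0.33 × 16.962 = 5.5975 mm/d
ETc = Kc × ET₀ = 1.10 × 5.5975 = 6.1573 mm/d
Crop demand D = ETc × 7 d = 6.1573 × 7 = 43.101 mm
Pe = 0.70 × 27.3 = 19.110 mm
D − Pe = 43.101 − 19.110 = 23.991 mm
Gross irrigation = 23.991 / 0.72 = 33.321 mm

33.3 mm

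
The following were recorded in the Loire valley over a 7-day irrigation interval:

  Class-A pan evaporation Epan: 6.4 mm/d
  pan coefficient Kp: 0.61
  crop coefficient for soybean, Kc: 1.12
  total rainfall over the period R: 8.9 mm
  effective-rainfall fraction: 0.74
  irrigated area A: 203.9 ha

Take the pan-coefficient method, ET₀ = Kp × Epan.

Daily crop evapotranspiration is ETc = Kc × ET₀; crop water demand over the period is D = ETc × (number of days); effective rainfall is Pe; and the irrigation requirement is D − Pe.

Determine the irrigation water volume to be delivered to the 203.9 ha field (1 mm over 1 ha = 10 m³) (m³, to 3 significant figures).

ET₀ = 0.61 × 6.4 = 3.9040 mm/d
ETc = Kc × ET₀ = 1.12 × 3.9040 = 4.3725 mm/d
Crop demand D = ETc × 7 d = 4.3725 × 7 = 30.608 mm
Pe = 0.74 × 8.9 = 6.586 mm
D − Pe = 30.608 − 6.586 = 24.022 mm
Volume = 24.022 mm × 203.9 ha × 10 = 48980.9 m³

49000 m³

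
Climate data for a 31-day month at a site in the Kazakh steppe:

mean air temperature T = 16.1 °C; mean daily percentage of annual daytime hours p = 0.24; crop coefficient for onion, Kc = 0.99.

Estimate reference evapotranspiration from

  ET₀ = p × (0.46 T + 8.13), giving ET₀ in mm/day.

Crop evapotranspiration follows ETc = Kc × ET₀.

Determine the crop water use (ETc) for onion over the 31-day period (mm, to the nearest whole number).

ET₀ = 0.24 × (0.46 × 16.1 + 8.13) = 0.24 × 15.536 = 3.7286 mm/d
ETc = Kc × ET₀ = 0.99 × 3.7286 = 3.6913 mm/d
Over 31 days: 3.6913 × 31 = 114.430 mm

114 mm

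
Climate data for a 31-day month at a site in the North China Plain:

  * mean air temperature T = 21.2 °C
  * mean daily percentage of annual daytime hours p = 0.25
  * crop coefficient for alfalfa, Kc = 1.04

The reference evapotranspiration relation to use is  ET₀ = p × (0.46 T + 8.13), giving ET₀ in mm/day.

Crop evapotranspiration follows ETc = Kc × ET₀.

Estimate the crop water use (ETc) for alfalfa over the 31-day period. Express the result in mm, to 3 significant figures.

ET₀ = 0.25 × (0.46 × 21.2 + 8.13) = 0.25 × 17.882 = 4.4705 mm/d
ETc = Kc × ET₀ = 1.04 × 4.4705 = 4.6493 mm/d
Over 31 days: 4.6493 × 31 = 144.128 mm

144 mm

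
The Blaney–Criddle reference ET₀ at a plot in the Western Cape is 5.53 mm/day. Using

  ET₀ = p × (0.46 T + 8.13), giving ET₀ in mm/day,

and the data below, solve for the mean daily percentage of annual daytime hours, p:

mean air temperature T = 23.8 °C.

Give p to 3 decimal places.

p = ET₀ / (0.46 T + 8.13) = 5.53 / (0.46 × 23.8 + 8.13) = 5.53 / 19.078 = 0.2899

0.290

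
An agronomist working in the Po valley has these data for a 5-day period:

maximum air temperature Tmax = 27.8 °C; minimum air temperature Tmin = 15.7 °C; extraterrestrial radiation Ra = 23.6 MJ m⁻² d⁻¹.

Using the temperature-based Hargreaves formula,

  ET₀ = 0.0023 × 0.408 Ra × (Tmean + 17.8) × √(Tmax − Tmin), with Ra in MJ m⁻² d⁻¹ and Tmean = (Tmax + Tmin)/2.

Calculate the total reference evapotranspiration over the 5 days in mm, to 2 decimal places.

Tmean = (27.8 + 15.7)/2 = 21.75 °C
0.408 Ra = 0.408 × 23.6 = 9.6288 mm/d equivalent
ET₀ = 0.0023 × 9.6288 × (21.75 + 17.8) × √12.1 = 0.0023 × 9.6288 × 39.55 × 3.4785 = 3.0468 mm/d
Over 5 days: 3.0468 × 5 = 15.234 mm

15.23 mm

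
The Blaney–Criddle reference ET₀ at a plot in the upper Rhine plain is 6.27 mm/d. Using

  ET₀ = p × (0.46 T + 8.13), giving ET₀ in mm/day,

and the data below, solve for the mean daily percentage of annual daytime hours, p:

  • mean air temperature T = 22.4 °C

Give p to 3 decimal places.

p = ET₀ / (0.46 T + 8.13) = 6.27 / (0.46 × 22.4 + 8.13) = 6.27 / 18.434 = 0.3401

0.340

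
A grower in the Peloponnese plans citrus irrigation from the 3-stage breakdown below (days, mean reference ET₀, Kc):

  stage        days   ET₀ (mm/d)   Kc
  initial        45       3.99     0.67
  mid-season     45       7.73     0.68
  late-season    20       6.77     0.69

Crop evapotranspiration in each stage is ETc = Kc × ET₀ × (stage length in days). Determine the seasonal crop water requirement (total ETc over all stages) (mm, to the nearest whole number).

initial: 0.67 × 3.99 × 45 = 120.30 mm
mid-season: 0.68 × 7.73 × 45 = 236.54 mm
late-season: 0.69 × 6.77 × 20 = 93.43 mm
Seasonal total = 450.27 mm

450 mm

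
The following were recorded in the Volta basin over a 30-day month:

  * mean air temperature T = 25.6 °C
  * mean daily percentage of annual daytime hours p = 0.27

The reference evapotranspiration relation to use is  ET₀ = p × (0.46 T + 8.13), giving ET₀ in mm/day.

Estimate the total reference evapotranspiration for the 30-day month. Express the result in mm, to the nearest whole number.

ET₀ = 0.27 × (0.46 × 25.6 + 8.13) = 0.27 × 19.906 = 5.3746 mm/d
Monthly total = 5.3746 × 30 = 161.238 mm

161 mm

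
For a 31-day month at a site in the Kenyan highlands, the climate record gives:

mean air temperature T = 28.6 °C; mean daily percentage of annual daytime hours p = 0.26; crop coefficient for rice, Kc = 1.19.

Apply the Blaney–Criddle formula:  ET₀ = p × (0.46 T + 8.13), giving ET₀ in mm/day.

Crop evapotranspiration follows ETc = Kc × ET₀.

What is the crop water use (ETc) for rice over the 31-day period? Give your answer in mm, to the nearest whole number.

ET₀ = 0.26 × (0.46 × 28.6 + 8.13) = 0.26 × 21.286 = 5.5344 mm/d
ETc = Kc × ET₀ = 1.19 × 5.5344 = 6.5859 mm/d
Over 31 days: 6.5859 × 31 = 204.163 mm

204 mm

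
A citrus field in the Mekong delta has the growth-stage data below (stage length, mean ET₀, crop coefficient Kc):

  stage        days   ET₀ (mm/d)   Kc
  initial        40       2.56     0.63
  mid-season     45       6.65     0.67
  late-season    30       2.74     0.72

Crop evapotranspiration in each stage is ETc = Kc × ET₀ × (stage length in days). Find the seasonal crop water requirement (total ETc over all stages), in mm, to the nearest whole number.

324 mm

initial: 0.63 × 2.56 × 40 = 64.51 mm
mid-season: 0.67 × 6.65 × 45 = 200.50 mm
late-season: 0.72 × 2.74 × 30 = 59.18 mm
Seasonal total = 324.19 mm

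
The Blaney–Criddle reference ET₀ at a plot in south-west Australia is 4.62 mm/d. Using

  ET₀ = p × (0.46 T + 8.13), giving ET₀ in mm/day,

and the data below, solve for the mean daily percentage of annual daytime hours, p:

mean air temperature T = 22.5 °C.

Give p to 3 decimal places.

0.250

p = ET₀ / (0.46 T + 8.13) = 4.62 / (0.46 × 22.5 + 8.13) = 4.62 / 18.480 = 0.2500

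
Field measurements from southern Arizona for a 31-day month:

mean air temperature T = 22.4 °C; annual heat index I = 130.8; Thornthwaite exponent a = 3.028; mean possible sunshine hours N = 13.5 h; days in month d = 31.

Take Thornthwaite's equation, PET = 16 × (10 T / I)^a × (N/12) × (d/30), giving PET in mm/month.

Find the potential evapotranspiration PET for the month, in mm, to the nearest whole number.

10T/I = 10 × 22.4 / 130.8 = 1.7125
(10T/I)^a = 1.7125^3.028 = 5.0984
Uncorrected PET = 16 × 5.0984 = 81.574 mm
Correction = (N/12)(d/30) = (13.5/12)(31/30) = 1.1625
PET = 81.574 × 1.1625 = 94.830 mm/month

95 mm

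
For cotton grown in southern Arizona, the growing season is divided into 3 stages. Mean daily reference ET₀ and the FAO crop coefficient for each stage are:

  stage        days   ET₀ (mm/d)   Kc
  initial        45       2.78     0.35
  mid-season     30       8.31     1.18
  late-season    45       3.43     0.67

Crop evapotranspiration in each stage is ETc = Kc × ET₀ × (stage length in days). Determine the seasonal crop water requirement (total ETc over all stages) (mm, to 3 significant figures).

initial: 0.35 × 2.78 × 45 = 43.79 mm
mid-season: 1.18 × 8.31 × 30 = 294.17 mm
late-season: 0.67 × 3.43 × 45 = 103.41 mm
Seasonal total = 441.37 mm

441 mm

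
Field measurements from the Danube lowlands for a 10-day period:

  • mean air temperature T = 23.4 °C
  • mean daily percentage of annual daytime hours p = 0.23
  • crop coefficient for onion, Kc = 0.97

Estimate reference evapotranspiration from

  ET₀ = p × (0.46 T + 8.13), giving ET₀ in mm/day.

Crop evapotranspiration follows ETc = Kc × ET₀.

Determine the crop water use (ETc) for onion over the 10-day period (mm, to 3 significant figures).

ET₀ = 0.23 × (0.46 × 23.4 + 8.13) = 0.23 × 18.894 = 4.3456 mm/d
ETc = Kc × ET₀ = 0.97 × 4.3456 = 4.2152 mm/d
Over 10 days: 4.2152 × 10 = 42.152 mm

42.2 mm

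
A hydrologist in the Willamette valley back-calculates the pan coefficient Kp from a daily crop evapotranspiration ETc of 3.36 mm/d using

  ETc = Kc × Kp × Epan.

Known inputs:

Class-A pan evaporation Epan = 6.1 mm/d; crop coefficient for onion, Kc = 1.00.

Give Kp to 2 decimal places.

0.55

ETc = Kc × Kp × Epan  ⇒  Kp = ETc / (Kc × Epan)
Kp = 3.36 / (1.00 × 6.1) = 3.36 / 6.100 = 0.5508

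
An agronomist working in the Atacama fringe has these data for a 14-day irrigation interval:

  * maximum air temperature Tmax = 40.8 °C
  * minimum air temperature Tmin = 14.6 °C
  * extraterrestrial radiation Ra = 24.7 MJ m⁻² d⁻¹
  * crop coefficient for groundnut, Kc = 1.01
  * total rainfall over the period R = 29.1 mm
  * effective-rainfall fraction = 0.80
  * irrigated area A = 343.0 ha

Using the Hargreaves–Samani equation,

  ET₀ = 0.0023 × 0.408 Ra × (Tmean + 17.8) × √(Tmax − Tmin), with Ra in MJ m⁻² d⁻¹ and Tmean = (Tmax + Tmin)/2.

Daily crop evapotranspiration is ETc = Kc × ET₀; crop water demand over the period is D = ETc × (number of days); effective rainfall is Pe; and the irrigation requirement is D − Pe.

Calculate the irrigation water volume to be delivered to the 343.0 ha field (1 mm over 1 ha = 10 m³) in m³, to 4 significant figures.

Tmean = (40.8 + 14.6)/2 = 27.70 °C
0.408 Ra = 0.408 × 24.7 = 10.0776 mm/d equivalent
ET₀ = 0.0023 × 10.0776 × (27.70 + 17.8) × √26.2 = 0.0023 × 10.0776 × 45.50 × 5.1186 = 5.3982 mm/d
ETc = Kc × ET₀ = 1.01 × 5.3982 = 5.4522 mm/d
Crop demand D = ETc × 14 d = 5.4522 × 14 = 76.331 mm
Pe = 0.80 × 29.1 = 23.280 mm
D − Pe = 76.331 − 23.280 = 53.051 mm
Volume = 53.051 mm × 343.0 ha × 10 = 181964.9 m³

182000 m³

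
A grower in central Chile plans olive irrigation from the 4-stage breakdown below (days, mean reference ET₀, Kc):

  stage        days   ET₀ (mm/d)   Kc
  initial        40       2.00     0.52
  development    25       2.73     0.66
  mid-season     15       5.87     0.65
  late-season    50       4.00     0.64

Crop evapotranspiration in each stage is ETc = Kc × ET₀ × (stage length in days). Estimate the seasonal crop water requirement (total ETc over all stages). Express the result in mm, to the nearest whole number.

initial: 0.52 × 2.00 × 40 = 41.60 mm
development: 0.66 × 2.73 × 25 = 45.05 mm
mid-season: 0.65 × 5.87 × 15 = 57.23 mm
late-season: 0.64 × 4.00 × 50 = 128.00 mm
Seasonal total = 271.88 mm

272 mm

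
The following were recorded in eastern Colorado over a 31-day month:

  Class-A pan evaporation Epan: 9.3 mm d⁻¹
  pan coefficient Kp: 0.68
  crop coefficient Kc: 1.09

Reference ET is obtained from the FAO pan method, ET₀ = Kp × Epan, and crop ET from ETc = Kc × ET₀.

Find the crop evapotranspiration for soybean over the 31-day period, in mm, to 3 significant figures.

214 mm

ET₀ = 0.68 × 9.3 = 6.3240 mm/d
ETc = Kc × ET₀ = 1.09 × 6.3240 = 6.8932 mm/d
Over 31 days: 6.8932 × 31 = 213.689 mm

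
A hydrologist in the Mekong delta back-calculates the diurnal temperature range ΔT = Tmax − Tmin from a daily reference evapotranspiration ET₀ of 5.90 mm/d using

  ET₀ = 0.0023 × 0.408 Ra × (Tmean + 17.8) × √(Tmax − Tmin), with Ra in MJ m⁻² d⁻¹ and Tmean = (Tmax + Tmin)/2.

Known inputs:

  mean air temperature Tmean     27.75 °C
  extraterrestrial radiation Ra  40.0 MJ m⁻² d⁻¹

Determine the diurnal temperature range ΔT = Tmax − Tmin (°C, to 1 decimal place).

11.9 °C

√ΔT = ET₀ / [0.0023 × 0.408 × Ra × (Tmean+17.8)] = 5.90 / (0.0023 × 16.3200 × 45.55) = 3.4508
ΔT = 3.4508² = 11.908 °C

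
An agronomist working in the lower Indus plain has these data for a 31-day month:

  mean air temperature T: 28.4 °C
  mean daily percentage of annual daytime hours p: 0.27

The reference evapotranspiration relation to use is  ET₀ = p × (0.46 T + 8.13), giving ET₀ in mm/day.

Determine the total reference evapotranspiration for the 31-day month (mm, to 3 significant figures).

177 mm

ET₀ = 0.27 × (0.46 × 28.4 + 8.13) = 0.27 × 21.194 = 5.7224 mm/d
Monthly total = 5.7224 × 31 = 177.394 mm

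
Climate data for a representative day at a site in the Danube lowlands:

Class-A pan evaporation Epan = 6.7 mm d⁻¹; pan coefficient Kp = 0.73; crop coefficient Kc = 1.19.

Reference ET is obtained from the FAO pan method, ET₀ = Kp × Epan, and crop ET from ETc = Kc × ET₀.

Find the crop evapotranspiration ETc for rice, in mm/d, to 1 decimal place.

5.8 mm/d

ET₀ = 0.73 × 6.7 = 4.8910 mm/d
ETc = Kc × ET₀ = 1.19 × 4.8910 = 5.8203 mm/d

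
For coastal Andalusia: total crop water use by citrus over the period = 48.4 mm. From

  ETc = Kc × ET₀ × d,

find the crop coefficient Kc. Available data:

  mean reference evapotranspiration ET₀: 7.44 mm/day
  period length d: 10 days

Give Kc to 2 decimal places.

0.65

ETc = Kc × ET₀ × d  ⇒  Kc = ETc / (ET₀ × d)
Kc = 48.4 / (7.44 × 10) = 48.4 / 74.40 = 0.6505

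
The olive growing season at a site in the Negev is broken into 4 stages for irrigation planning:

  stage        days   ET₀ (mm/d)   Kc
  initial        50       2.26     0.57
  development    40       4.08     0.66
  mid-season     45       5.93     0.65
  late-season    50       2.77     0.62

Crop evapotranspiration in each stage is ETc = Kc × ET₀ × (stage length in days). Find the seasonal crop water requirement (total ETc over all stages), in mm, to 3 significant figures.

431 mm

initial: 0.57 × 2.26 × 50 = 64.41 mm
development: 0.66 × 4.08 × 40 = 107.71 mm
mid-season: 0.65 × 5.93 × 45 = 173.45 mm
late-season: 0.62 × 2.77 × 50 = 85.87 mm
Seasonal total = 431.44 mm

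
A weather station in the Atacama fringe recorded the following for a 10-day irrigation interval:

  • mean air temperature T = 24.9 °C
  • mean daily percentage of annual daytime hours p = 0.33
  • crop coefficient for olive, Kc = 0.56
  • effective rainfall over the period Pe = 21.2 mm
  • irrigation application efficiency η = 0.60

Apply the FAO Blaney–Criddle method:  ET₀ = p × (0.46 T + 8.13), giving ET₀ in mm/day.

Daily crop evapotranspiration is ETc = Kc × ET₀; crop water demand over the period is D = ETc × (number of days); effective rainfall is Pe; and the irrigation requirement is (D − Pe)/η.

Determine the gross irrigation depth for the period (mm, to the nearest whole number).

ET₀ = 0.33 × (0.46 × 24.9 + 8.13) = 0.33 × 19.584 = 6.4627 mm/d
ETc = Kc × ET₀ = 0.56 × 6.4627 = 3.6191 mm/d
Crop demand D = ETc × 10 d = 3.6191 × 10 = 36.191 mm
D − Pe = 36.191 − 21.2 = 14.991 mm
Gross irrigation = 14.991 / 0.60 = 24.985 mm

25 mm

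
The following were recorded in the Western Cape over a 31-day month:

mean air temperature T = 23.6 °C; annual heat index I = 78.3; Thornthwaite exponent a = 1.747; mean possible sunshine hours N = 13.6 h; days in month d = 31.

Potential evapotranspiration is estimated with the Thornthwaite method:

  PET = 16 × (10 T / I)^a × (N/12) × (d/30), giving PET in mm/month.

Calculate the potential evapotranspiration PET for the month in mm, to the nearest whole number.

10T/I = 10 × 23.6 / 78.3 = 3.0140
(10T/I)^a = 3.0140^1.747 = 6.8717
Uncorrected PET = 16 × 6.8717 = 109.947 mm
Correction = (N/12)(d/30) = (13.6/12)(31/30) = 1.1711
PET = 109.947 × 1.1711 = 128.759 mm/month

129 mm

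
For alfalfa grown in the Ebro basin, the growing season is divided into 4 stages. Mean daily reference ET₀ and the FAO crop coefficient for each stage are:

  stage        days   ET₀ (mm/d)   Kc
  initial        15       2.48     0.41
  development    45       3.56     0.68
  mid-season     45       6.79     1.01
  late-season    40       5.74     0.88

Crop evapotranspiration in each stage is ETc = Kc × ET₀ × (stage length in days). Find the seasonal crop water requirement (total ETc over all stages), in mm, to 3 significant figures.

635 mm

initial: 0.41 × 2.48 × 15 = 15.25 mm
development: 0.68 × 3.56 × 45 = 108.94 mm
mid-season: 1.01 × 6.79 × 45 = 308.61 mm
late-season: 0.88 × 5.74 × 40 = 202.05 mm
Seasonal total = 634.85 mm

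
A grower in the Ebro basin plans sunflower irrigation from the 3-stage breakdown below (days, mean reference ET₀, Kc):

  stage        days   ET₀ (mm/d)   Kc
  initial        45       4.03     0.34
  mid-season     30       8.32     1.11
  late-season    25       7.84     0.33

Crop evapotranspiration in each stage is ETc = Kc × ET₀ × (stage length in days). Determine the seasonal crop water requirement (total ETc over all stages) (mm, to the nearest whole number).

initial: 0.34 × 4.03 × 45 = 61.66 mm
mid-season: 1.11 × 8.32 × 30 = 277.06 mm
late-season: 0.33 × 7.84 × 25 = 64.68 mm
Seasonal total = 403.40 mm

403 mm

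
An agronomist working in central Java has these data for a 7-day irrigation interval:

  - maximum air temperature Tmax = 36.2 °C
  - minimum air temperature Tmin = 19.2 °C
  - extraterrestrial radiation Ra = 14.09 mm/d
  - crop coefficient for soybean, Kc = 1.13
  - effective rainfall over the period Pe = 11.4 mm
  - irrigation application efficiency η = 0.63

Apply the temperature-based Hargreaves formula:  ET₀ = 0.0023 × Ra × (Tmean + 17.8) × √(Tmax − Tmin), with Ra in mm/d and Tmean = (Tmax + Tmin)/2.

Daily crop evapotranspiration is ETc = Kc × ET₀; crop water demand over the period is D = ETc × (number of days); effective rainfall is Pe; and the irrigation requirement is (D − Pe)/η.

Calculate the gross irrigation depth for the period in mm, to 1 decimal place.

Tmean = (36.2 + 19.2)/2 = 27.70 °C
ET₀ = 0.0023 × 14.09 × (27.70 + 17.8) × √17.0 = 0.0023 × 14.09 × 45.50 × 4.1231 = 6.0796 mm/d
ETc = Kc × ET₀ = 1.13 × 6.0796 = 6.8699 mm/d
Crop demand D = ETc × 7 d = 6.8699 × 7 = 48.089 mm
D − Pe = 48.089 − 11.4 = 36.689 mm
Gross irrigation = 36.689 / 0.63 = 58.237 mm

58.2 mm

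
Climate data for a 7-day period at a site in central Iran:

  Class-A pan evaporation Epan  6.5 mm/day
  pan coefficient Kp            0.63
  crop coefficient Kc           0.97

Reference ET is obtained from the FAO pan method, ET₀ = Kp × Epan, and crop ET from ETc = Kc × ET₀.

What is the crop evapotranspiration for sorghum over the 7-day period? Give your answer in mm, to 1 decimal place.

27.8 mm

ET₀ = 0.63 × 6.5 = 4.0950 mm/d
ETc = Kc × ET₀ = 0.97 × 4.0950 = 3.9722 mm/d
Over 7 days: 3.9722 × 7 = 27.805 mm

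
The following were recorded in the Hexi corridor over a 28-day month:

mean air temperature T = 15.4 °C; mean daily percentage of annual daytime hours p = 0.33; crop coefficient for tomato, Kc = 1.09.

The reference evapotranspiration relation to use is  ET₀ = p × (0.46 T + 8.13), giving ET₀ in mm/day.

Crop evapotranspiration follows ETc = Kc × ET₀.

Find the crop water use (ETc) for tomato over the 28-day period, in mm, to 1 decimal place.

ET₀ = 0.33 × (0.46 × 15.4 + 8.13) = 0.33 × 15.214 = 5.0206 mm/d
ETc = Kc × ET₀ = 1.09 × 5.0206 = 5.4725 mm/d
Over 28 days: 5.4725 × 28 = 153.230 mm

153.2 mm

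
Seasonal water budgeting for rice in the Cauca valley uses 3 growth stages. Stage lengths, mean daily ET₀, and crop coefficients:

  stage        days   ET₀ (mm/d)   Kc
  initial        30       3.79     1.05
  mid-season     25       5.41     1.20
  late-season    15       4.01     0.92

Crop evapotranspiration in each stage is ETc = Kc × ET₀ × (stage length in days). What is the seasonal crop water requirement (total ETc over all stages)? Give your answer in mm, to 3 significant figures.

initial: 1.05 × 3.79 × 30 = 119.39 mm
mid-season: 1.20 × 5.41 × 25 = 162.30 mm
late-season: 0.92 × 4.01 × 15 = 55.34 mm
Seasonal total = 337.03 mm

337 mm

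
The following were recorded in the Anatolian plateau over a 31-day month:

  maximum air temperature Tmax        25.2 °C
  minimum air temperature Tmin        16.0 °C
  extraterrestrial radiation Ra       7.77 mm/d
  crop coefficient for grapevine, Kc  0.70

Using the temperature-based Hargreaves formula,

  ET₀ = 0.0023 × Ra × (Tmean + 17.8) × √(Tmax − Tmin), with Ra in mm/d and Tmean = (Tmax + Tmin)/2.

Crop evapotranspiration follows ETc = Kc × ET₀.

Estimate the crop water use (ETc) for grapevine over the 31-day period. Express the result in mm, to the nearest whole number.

Tmean = (25.2 + 16.0)/2 = 20.60 °C
ET₀ = 0.0023 × 7.77 × (20.60 + 17.8) × √9.2 = 0.0023 × 7.77 × 38.40 × 3.0332 = 2.0815 mm/d
ETc = Kc × ET₀ = 0.70 × 2.0815 = 1.4571 mm/d
Over 31 days: 1.4571 × 31 = 45.170 mm

45 mm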